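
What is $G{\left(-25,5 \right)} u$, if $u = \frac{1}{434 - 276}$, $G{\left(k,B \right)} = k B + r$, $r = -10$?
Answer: $- \frac{135}{158} \approx -0.85443$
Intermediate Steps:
$G{\left(k,B \right)} = -10 + B k$ ($G{\left(k,B \right)} = k B - 10 = B k - 10 = -10 + B k$)
$u = \frac{1}{158} \approx 0.0063291$
$G{\left(-25,5 \right)} u = \left(-10 + 5 \left(-25\right)\right) \frac{1}{158} = \left(-10 - 125\right) \frac{1}{158} = \left(-135\right) \frac{1}{158} = - \frac{135}{158}$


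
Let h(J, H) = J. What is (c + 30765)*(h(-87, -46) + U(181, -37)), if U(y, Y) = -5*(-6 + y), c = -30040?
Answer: -697450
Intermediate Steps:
U(y, Y) = 30 - 5*y
(c + 30765)*(h(-87, -46) + U(181, -37)) = (-30040 + 30765)*(-87 + (30 - 5*181)) = 725*(-87 + (30 - 905)) = 725*(-87 - 875) = 725*(-962) = -697450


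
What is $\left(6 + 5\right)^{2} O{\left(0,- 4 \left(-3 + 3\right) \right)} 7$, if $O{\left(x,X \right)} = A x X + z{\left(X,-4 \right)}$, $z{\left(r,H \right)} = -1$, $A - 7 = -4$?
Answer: $-847$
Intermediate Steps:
$A = 3$ ($A = 7 - 4 = 3$)
$O{\left(x,X \right)} = -1 + 3 X x$ ($O{\left(x,X \right)} = 3 x X - 1 = 3 X x - 1 = -1 + 3 X x$)
$\left(6 + 5\right)^{2} O{\left(0,- 4 \left(-3 + 3\right) \right)} 7 = \left(6 + 5\right)^{2} \left(-1 + 3 \left(- 4 \left(-3 + 3\right)\right) 0\right) 7 = 11^{2} \left(-1 + 3 \left(\left(-4\right) 0\right) 0\right) 7 = 121 \left(-1 + 3 \cdot 0 \cdot 0\right) 7 = 121 \left(-1 + 0\right) 7 = 121 \left(-1\right) 7 = \left(-121\right) 7 = -847$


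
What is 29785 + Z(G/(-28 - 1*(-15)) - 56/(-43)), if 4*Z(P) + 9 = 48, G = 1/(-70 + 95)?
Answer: 119179/4 ≈ 29795.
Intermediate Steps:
G = 1/25 ≈ 0.040000
Z(P) = 39/4 (Z(P) = -9/4 + (¼)*48 = -9/4 + 12 = 39/4)
29785 + Z(G/(-28 - 1*(-15)) - 56/(-43)) = 29785 + 39/4 = 119179/4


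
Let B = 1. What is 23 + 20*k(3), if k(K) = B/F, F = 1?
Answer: 43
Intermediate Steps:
k(K) = 1 (k(K) = 1/1 = 1*1 = 1)
23 + 20*k(3) = 23 + 20*1 = 23 + 20 = 43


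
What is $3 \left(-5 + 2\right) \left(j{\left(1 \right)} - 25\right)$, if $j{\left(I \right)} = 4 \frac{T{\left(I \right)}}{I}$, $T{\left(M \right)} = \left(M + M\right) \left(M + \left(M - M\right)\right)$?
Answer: $153$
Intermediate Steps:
$T{\left(M \right)} = 2 M^{2}$ ($T{\left(M \right)} = 2 M \left(M + 0\right) = 2 M M = 2 M^{2}$)
$j{\left(I \right)} = 8 I$ ($j{\left(I \right)} = 4 \frac{2 I^{2}}{I} = 4 \cdot 2 I = 8 I$)
$3 \left(-5 + 2\right) \left(j{\left(1 \right)} - 25\right) = 3 \left(-5 + 2\right) \left(8 \cdot 1 - 25\right) = 3 \left(-3\right) \left(8 - 25\right) = \left(-9\right) \left(-17\right) = 153$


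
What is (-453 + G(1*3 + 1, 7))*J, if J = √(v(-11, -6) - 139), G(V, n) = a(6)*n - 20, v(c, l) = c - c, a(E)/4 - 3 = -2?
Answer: -445*I*√139 ≈ -5246.5*I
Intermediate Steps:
a(E) = 4 (a(E) = 12 + 4*(-2) = 12 - 8 = 4)
v(c, l) = 0
G(V, n) = -20 + 4*n (G(V, n) = 4*n - 20 = -20 + 4*n)
J = I*√139 (J = √(0 - 139) = √(-139) = I*√139 ≈ 11.79*I)
(-453 + G(1*3 + 1, 7))*J = (-453 + (-20 + 4*7))*(I*√139) = (-453 + (-20 + 28))*(I*√139) = (-453 + 8)*(I*√139) = -445*I*√139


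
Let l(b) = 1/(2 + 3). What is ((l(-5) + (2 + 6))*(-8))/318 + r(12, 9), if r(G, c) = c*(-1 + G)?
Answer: 78541/795 ≈ 98.794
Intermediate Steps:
l(b) = ⅕ (l(b) = 1/5 = ⅕)
((l(-5) + (2 + 6))*(-8))/318 + r(12, 9) = ((⅕ + (2 + 6))*(-8))/318 + 9*(-1 + 12) = ((⅕ + 8)*(-8))*(1/318) + 9*11 = ((41/5)*(-8))*(1/318) + 99 = -328/5*1/318 + 99 = -164/795 + 99 = 78541/795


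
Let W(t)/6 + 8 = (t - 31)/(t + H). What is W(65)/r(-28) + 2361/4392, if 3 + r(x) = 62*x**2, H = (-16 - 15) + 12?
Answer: 878332177/1636627560 ≈ 0.53667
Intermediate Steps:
H = -19 (H = -31 + 12 = -19)
r(x) = -3 + 62*x**2
W(t) = -48 + 6*(-31 + t)/(-19 + t) (W(t) = -48 + 6*((t - 31)/(t - 19)) = -48 + 6*((-31 + t)/(-19 + t)) = -48 + 6*(-31 + t)/(-19 + t))
W(65)/r(-28) + 2361/4392 = (6*(121 - 7*65)/(-19 + 65))/(-3 + 62*(-28)**2) + 2361/4392 = (6*(121 - 455)/46)/(-3 + 62*784) + 2361*(1/4392) = (6*(1/46)*(-334))/(-3 + 48608) + 787/1464 = -1002/23/48605 + 787/1464 = -1002/23*1/48605 + 787/1464 = -1002/1117915 + 787/1464 = 878332177/1636627560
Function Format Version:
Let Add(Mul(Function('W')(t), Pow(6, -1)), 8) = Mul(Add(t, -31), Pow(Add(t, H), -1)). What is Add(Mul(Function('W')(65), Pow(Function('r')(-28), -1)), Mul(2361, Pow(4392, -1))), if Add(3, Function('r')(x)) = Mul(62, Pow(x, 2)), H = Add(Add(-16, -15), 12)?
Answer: Rational(878332177, 1636627560) ≈ 0.53667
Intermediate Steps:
H = -19 (H = Add(-31, 12) = -19)
Function('r')(x) = Add(-3, Mul(62, Pow(x, 2)))
Function('W')(t) = Add(-48, Mul(6, Pow(Add(-19, t), -1), Add(-31, t))) (Function('W')(t) = Add(-48, Mul(6, Mul(Add(t, -31), Pow(Add(t, -19), -1)))) = Add(-48, Mul(6, Mul(Add(-31, t), Pow(Add(-19, t), -1)))) = Add(-48, Mul(6, Mul(Pow(Add(-19, t), -1), Add(-31, t)))) = Add(-48, Mul(6, Pow(Add(-19, t), -1), Add(-31, t))))
Add(Mul(Function('W')(65), Pow(Function('r')(-28), -1)), Mul(2361, Pow(4392, -1))) = Add(Mul(Mul(6, Pow(Add(-19, 65), -1), Add(121, Mul(-7, 65))), Pow(Add(-3, Mul(62, Pow(-28, 2))), -1)), Mul(2361, Pow(4392, -1))) = Add(Mul(Mul(6, Pow(46, -1), Add(121, -455)), Pow(Add(-3, Mul(62, 784)), -1)), Mul(2361, Rational(1, 4392))) = Add(Mul(Mul(6, Rational(1, 46), -334), Pow(Add(-3, 48608), -1)), Rational(787, 1464)) = Add(Mul(Rational(-1002, 23), Pow(48605, -1)), Rational(787, 1464)) = Add(Mul(Rational(-1002, 23), Rational(1, 48605)), Rational(787, 1464)) = Add(Rational(-1002, 1117915), Rational(787, 1464)) = Rational(878332177, 1636627560)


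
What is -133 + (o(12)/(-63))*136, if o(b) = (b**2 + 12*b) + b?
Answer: -16393/21 ≈ -780.62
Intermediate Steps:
o(b) = b**2 + 13*b
-133 + (o(12)/(-63))*136 = -133 + ((12*(13 + 12))/(-63))*136 = -133 + ((12*25)*(-1/63))*136 = -133 + (300*(-1/63))*136 = -133 - 100/21*136 = -133 - 13600/21 = -16393/21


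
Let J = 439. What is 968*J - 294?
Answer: 424658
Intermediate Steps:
968*J - 294 = 968*439 - 294 = 424952 - 294 = 424658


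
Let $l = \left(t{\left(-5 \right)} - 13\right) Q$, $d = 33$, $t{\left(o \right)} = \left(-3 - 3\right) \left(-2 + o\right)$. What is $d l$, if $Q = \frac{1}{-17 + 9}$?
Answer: $- \frac{957}{8} \approx -119.63$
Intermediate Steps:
$t{\left(o \right)} = 12 - 6 o$ ($t{\left(o \right)} = - 6 \left(-2 + o\right) = 12 - 6 o$)
$Q = - \frac{1}{8}$ ($Q = \frac{1}{-8} = - \frac{1}{8} \approx -0.125$)
$l = - \frac{29}{8}$ ($l = \left(\left(12 - -30\right) - 13\right) \left(- \frac{1}{8}\right) = \left(\left(12 + 30\right) - 13\right) \left(- \frac{1}{8}\right) = \left(42 - 13\right) \left(- \frac{1}{8}\right) = 29 \left(- \frac{1}{8}\right) = - \frac{29}{8} \approx -3.625$)
$d l = 33 \left(- \frac{29}{8}\right) = - \frac{957}{8}$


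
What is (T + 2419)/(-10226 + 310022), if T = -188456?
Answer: -186037/299796 ≈ -0.62055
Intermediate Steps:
(T + 2419)/(-10226 + 310022) = (-188456 + 2419)/(-10226 + 310022) = -186037/299796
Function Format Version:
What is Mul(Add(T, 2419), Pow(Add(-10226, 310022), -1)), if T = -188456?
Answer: Rational(-186037, 299796) ≈ -0.62055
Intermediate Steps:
Mul(Add(T, 2419), Pow(Add(-10226, 310022), -1)) = Mul(Add(-188456, 2419), Pow(Add(-10226, 310022), -1)) = Mul(-186037, Pow(299796, -1)) = Mul(-186037, Rational(1, 299796)) = Rational(-186037, 299796)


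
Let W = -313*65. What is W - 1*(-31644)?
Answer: 11299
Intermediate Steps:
W = -20345
W - 1*(-31644) = -20345 - 1*(-31644) = -20345 + 31644 = 11299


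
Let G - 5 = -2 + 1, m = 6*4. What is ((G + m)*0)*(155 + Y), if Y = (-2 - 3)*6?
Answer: 0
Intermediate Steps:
m = 24
G = 4 (G = 5 + (-2 + 1) = 5 - 1 = 4)
Y = -30 (Y = -5*6 = -30)
((G + m)*0)*(155 + Y) = ((4 + 24)*0)*(155 - 30) = (28*0)*125 = 0*125 = 0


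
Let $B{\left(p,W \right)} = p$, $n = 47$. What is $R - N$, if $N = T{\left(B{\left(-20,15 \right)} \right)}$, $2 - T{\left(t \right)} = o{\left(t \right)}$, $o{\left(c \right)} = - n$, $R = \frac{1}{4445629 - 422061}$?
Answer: $- \frac{197154831}{4023568} \approx -49.0$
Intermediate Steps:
$R = \frac{1}{4023568} \approx 2.4854 \cdot 10^{-7}$
$o{\left(c \right)} = -47$ ($o{\left(c \right)} = \left(-1\right) 47 = -47$)
$T{\left(t \right)} = 49$ ($T{\left(t \right)} = 2 - -47 = 2 + 47 = 49$)
$N = 49$
$R - N = \frac{1}{4023568} - 49 = - \frac{197154831}{4023568}$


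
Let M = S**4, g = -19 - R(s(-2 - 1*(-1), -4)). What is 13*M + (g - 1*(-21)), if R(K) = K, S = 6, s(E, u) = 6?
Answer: 16844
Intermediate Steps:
g = -25 (g = -19 - 1*6 = -19 - 6 = -25)
M = 1296 (M = 6**4 = 1296)
13*M + (g - 1*(-21)) = 13*1296 + (-25 - 1*(-21)) = 16848 + (-25 + 21) = 16848 - 4 = 16844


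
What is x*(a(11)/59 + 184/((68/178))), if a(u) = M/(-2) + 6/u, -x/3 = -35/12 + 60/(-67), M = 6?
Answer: 16286039945/2956844 ≈ 5507.9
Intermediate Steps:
x = 3065/268 (x = -3*(-35/12 + 60/(-67)) = -3*(-35*1/12 + 60*(-1/67)) = -3*(-35/12 - 60/67) = -3*(-3065/804) = 3065/268 ≈ 11.437)
a(u) = -3 + 6/u (a(u) = 6/(-2) + 6/u = 6*(-½) + 6/u = -3 + 6/u)
x*(a(11)/59 + 184/((68/178))) = 3065*((-3 + 6/11)/59 + 184/((68/178)))/268 = 3065*((-3 + 6*(1/11))*(1/59) + 184/((68*(1/178))))/268 = 3065*((-3 + 6/11)*(1/59) + 184/(34/89))/268 = 3065*(-27/11*1/59 + 184*(89/34))/268 = 3065*(-27/649 + 8188/17)/268 = (3065/268)*(5313553/11033) = 16286039945/2956844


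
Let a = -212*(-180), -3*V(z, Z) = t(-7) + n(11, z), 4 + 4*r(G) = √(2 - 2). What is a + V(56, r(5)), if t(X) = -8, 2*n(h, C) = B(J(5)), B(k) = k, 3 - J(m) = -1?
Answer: 38162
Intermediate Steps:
J(m) = 4 (J(m) = 3 - 1*(-1) = 3 + 1 = 4)
n(h, C) = 2 (n(h, C) = (½)*4 = 2)
r(G) = -1 (r(G) = -1 + √(2 - 2)/4 = -1 + √0/4 = -1 + (¼)*0 = -1 + 0 = -1)
V(z, Z) = 2 (V(z, Z) = -(-8 + 2)/3 = -⅓*(-6) = 2)
a = 38160
a + V(56, r(5)) = 38160 + 2 = 38162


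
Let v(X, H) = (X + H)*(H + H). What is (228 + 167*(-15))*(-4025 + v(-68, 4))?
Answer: 10330749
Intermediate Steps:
v(X, H) = 2*H*(H + X) (v(X, H) = (H + X)*(2*H) = 2*H*(H + X))
(228 + 167*(-15))*(-4025 + v(-68, 4)) = (228 + 167*(-15))*(-4025 + 2*4*(4 - 68)) = (228 - 2505)*(-4025 + 2*4*(-64)) = -2277*(-4025 - 512) = -2277*(-4537) = 10330749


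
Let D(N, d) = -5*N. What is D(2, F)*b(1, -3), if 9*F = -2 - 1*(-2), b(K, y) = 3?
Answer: -30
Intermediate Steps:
F = 0 (F = (-2 - 1*(-2))/9 = (-2 + 2)/9 = (⅑)*0 = 0)
D(2, F)*b(1, -3) = -5*2*3 = -10*3 = -30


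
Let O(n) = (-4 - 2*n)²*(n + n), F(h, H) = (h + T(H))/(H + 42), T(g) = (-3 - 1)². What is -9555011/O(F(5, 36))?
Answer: -20992359167/24367 ≈ -8.6151e+5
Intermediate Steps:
T(g) = 16 (T(g) = (-4)² = 16)
F(h, H) = (16 + h)/(42 + H) (F(h, H) = (h + 16)/(H + 42) = (16 + h)/(42 + H))
O(n) = 2*n*(-4 - 2*n)² (O(n) = (-4 - 2*n)²*(2*n) = 2*n*(-4 - 2*n)²)
-9555011/O(F(5, 36)) = -9555011*(42 + 36)/(8*(2 + (16 + 5)/(42 + 36))²*(16 + 5)) = -9555011*13/(28*(2 + 21/78)²) = -9555011*13/(28*(2 + (1/78)*21)²) = -9555011*13/(28*(2 + 7/26)²) = -9555011/(8*(7/26)*(59/26)²) = -9555011/(8*(7/26)*(3481/676)) = -9555011/24367/2197 = -9555011*2197/24367 = -20992359167/24367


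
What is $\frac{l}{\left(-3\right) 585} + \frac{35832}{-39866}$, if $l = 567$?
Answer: $- \frac{1583133}{1295645} \approx -1.2219$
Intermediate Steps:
$\frac{l}{\left(-3\right) 585} + \frac{35832}{-39866} = \frac{567}{\left(-3\right) 585} + \frac{35832}{-39866} = \frac{567}{-1755} + 35832 \left(- \frac{1}{39866}\right) = 567 \left(- \frac{1}{1755}\right) - \frac{17916}{19933} = - \frac{21}{65} - \frac{17916}{19933} = - \frac{1583133}{1295645}$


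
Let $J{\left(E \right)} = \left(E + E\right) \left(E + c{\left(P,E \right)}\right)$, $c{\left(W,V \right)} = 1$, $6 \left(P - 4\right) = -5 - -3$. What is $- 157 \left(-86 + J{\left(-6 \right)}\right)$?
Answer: $4082$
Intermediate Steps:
$P = \frac{11}{3}$ ($P = 4 + \frac{-5 - -3}{6} = 4 + \frac{-5 + 3}{6} = 4 + \frac{1}{6} \left(-2\right) = 4 - \frac{1}{3} = \frac{11}{3} \approx 3.6667$)
$J{\left(E \right)} = 2 E \left(1 + E\right)$ ($J{\left(E \right)} = \left(E + E\right) \left(E + 1\right) = 2 E \left(1 + E\right)$)
$- 157 \left(-86 + J{\left(-6 \right)}\right) = - 157 \left(-86 + 2 \left(-6\right) \left(1 - 6\right)\right) = - 157 \left(-86 + 2 \left(-6\right) \left(-5\right)\right) = - 157 \left(-86 + 60\right) = \left(-157\right) \left(-26\right) = 4082$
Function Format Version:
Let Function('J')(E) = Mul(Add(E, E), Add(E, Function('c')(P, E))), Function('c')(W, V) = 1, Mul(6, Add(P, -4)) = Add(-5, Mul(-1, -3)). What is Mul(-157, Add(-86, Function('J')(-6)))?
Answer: 4082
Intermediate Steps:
P = Rational(11, 3) (P = Add(4, Mul(Rational(1, 6), Add(-5, Mul(-1, -3)))) = Add(4, Mul(Rational(1, 6), Add(-5, 3))) = Add(4, Mul(Rational(1, 6), -2)) = Add(4, Rational(-1, 3)) = Rational(11, 3) ≈ 3.6667)
Function('J')(E) = Mul(2, E, Add(1, E)) (Function('J')(E) = Mul(Add(E, E), Add(E, 1)) = Mul(Mul(2, E), Add(1, E)) = Mul(2, E, Add(1, E)))
Mul(-157, Add(-86, Function('J')(-6))) = Mul(-157, Add(-86, Mul(2, -6, Add(1, -6)))) = Mul(-157, Add(-86, Mul(2, -6, -5))) = Mul(-157, Add(-86, 60)) = Mul(-157, -26) = 4082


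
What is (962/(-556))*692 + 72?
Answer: -156418/139 ≈ -1125.3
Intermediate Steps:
(962/(-556))*692 + 72 = (962*(-1/556))*692 + 72 = -481/278*692 + 72 = -166426/139 + 72 = -156418/139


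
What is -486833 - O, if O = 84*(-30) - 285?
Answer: -484028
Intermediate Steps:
O = -2805 (O = -2520 - 285 = -2805)
-486833 - O = -486833 - 1*(-2805) = -486833 + 2805 = -484028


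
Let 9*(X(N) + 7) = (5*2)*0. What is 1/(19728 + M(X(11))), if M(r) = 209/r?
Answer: 7/137887 ≈ 5.0766e-5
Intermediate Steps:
X(N) = -7 (X(N) = -7 + ((5*2)*0)/9 = -7 + (10*0)/9 = -7 + (⅑)*0 = -7 + 0 = -7)
1/(19728 + M(X(11))) = 1/(19728 + 209/(-7)) = 1/(19728 + 209*(-⅐)) = 1/(19728 - 209/7) = 1/(137887/7) = 7/137887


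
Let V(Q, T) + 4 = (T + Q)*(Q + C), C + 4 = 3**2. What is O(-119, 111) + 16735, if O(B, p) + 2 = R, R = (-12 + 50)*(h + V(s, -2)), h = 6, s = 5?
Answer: 17949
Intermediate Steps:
C = 5 (C = -4 + 3**2 = -4 + 9 = 5)
V(Q, T) = -4 + (5 + Q)*(Q + T) (V(Q, T) = -4 + (T + Q)*(Q + 5) = -4 + (Q + T)*(5 + Q) = -4 + (5 + Q)*(Q + T))
R = 1216 (R = (-12 + 50)*(6 + (-4 + 5**2 + 5*5 + 5*(-2) + 5*(-2))) = 38*(6 + (-4 + 25 + 25 - 10 - 10)) = 38*(6 + 26) = 38*32 = 1216)
O(B, p) = 1214 (O(B, p) = -2 + 1216 = 1214)
O(-119, 111) + 16735 = 1214 + 16735 = 17949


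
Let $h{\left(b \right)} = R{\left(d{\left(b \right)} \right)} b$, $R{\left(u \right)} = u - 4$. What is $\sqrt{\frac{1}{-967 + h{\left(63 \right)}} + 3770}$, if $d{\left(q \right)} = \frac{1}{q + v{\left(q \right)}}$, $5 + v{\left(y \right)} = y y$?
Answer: $\frac{\sqrt{3633797904315442}}{981770} \approx 61.4$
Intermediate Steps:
$v{\left(y \right)} = -5 + y^{2}$ ($v{\left(y \right)} = -5 + y y = -5 + y^{2}$)
$d{\left(q \right)} = \frac{1}{-5 + q + q^{2}}$ ($d{\left(q \right)} = \frac{1}{q + \left(-5 + q^{2}\right)} = \frac{1}{-5 + q + q^{2}}$)
$R{\left(u \right)} = -4 + u$ ($R{\left(u \right)} = u - 4 = -4 + u$)
$h{\left(b \right)} = b \left(-4 + \frac{1}{-5 + b + b^{2}}\right)$ ($h{\left(b \right)} = \left(-4 + \frac{1}{-5 + b + b^{2}}\right) b = b \left(-4 + \frac{1}{-5 + b + b^{2}}\right)$)
$\sqrt{\frac{1}{-967 + h{\left(63 \right)}} + 3770} = \sqrt{\frac{1}{-967 + \frac{63 \left(21 - 252 - 4 \cdot 63^{2}\right)}{-5 + 63 + 63^{2}}} + 3770} = \sqrt{\frac{1}{-967 + \frac{63 \left(21 - 252 - 15876\right)}{-5 + 63 + 3969}} + 3770} = \sqrt{\frac{1}{-967 + \frac{63 \left(21 - 252 - 15876\right)}{4027}} + 3770} = \sqrt{\frac{1}{-967 + 63 \cdot \frac{1}{4027} \left(-16107\right)} + 3770} = \sqrt{\frac{1}{-967 - \frac{1014741}{4027}} + 3770} = \sqrt{\frac{1}{- \frac{4908850}{4027}} + 3770} = \sqrt{- \frac{4027}{4908850} + 3770} = \sqrt{\frac{18506360473}{4908850}} = \frac{\sqrt{3633797904315442}}{981770}$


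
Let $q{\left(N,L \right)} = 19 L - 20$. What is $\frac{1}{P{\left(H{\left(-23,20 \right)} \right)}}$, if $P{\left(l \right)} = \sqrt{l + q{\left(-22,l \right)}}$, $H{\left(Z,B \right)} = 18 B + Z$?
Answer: $\frac{\sqrt{105}}{840} \approx 0.012199$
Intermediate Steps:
$H{\left(Z,B \right)} = Z + 18 B$
$q{\left(N,L \right)} = -20 + 19 L$
$P{\left(l \right)} = \sqrt{-20 + 20 l}$ ($P{\left(l \right)} = \sqrt{l + \left(-20 + 19 l\right)} = \sqrt{-20 + 20 l}$)
$\frac{1}{P{\left(H{\left(-23,20 \right)} \right)}} = \frac{1}{2 \sqrt{-5 + 5 \left(-23 + 18 \cdot 20\right)}} = \frac{1}{2 \sqrt{-5 + 5 \left(-23 + 360\right)}} = \frac{1}{2 \sqrt{-5 + 5 \cdot 337}} = \frac{1}{2 \sqrt{-5 + 1685}} = \frac{1}{2 \sqrt{1680}} = \frac{1}{2 \cdot 4 \sqrt{105}} = \frac{1}{8 \sqrt{105}} = \frac{\sqrt{105}}{840}$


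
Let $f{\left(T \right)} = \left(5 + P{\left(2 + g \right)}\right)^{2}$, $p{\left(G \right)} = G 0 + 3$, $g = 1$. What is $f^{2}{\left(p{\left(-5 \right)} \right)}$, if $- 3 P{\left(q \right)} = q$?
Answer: $256$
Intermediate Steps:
$p{\left(G \right)} = 3$ ($p{\left(G \right)} = 0 + 3 = 3$)
$P{\left(q \right)} = - \frac{q}{3}$
$f{\left(T \right)} = 16$ ($f{\left(T \right)} = \left(5 - \frac{2 + 1}{3}\right)^{2} = \left(5 - 1\right)^{2} = 4^{2} = 16$)
$f^{2}{\left(p{\left(-5 \right)} \right)} = 16^{2} = 256$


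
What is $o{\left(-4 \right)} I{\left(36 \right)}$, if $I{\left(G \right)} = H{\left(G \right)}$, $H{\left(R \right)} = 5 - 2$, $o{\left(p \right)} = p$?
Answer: $-12$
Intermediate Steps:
$H{\left(R \right)} = 3$
$I{\left(G \right)} = 3$
$o{\left(-4 \right)} I{\left(36 \right)} = \left(-4\right) 3 = -12$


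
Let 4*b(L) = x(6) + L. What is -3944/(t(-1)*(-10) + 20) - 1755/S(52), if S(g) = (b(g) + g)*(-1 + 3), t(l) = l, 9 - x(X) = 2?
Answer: -193058/1335 ≈ -144.61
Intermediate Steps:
x(X) = 7 (x(X) = 9 - 1*2 = 9 - 2 = 7)
b(L) = 7/4 + L/4 (b(L) = (7 + L)/4 = 7/4 + L/4)
S(g) = 7/2 + 5*g/2 (S(g) = ((7/4 + g/4) + g)*(-1 + 3) = (7/4 + 5*g/4)*2 = 7/2 + 5*g/2)
-3944/(t(-1)*(-10) + 20) - 1755/S(52) = -3944/(-1*(-10) + 20) - 1755/(7/2 + (5/2)*52) = -3944/(10 + 20) - 1755/(7/2 + 130) = -3944/30 - 1755/267/2 = -3944*1/30 - 1755*2/267 = -1972/15 - 1170/89 = -193058/1335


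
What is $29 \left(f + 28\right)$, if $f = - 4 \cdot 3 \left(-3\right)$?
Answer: $1856$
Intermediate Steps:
$f = 36$ ($f = \left(-4\right) \left(-9\right) = 36$)
$29 \left(f + 28\right) = 29 \left(36 + 28\right) = 29 \cdot 64 = 1856$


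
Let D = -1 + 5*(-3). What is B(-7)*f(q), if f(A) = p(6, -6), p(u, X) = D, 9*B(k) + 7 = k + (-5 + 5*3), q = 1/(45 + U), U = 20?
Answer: 64/9 ≈ 7.1111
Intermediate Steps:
q = 1/65 (q = 1/(45 + 20) = 1/65 ≈ 0.015385)
D = -16 (D = -1 - 15 = -16)
B(k) = ⅓ + k/9 (B(k) = -7/9 + (k + (-5 + 5*3))/9 = -7/9 + (k + (-5 + 15))/9 = -7/9 + (k + 10)/9 = -7/9 + (10 + k)/9 = -7/9 + (10/9 + k/9) = ⅓ + k/9)
p(u, X) = -16
f(A) = -16
B(-7)*f(q) = (⅓ + (⅑)*(-7))*(-16) = (⅓ - 7/9)*(-16) = -4/9*(-16) = 64/9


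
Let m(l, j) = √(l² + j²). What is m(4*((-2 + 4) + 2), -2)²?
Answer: 260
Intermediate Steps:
m(l, j) = √(j² + l²)
m(4*((-2 + 4) + 2), -2)² = (√((-2)² + (4*((-2 + 4) + 2))²))² = (√(4 + (4*(2 + 2))²))² = (√(4 + (4*4)²))² = (√(4 + 16²))² = (√(4 + 256))² = (√260)² = (2*√65)² = 260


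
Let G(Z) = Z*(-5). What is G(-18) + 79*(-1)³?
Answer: 11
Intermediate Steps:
G(Z) = -5*Z
G(-18) + 79*(-1)³ = -5*(-18) + 79*(-1)³ = 90 + 79*(-1) = 90 - 79 = 11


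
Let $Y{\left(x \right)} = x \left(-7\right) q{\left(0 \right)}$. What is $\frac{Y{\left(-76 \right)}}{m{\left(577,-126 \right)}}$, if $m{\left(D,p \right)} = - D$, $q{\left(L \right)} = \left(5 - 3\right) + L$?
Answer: $- \frac{1064}{577} \approx -1.844$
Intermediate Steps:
$q{\left(L \right)} = 2 + L$
$Y{\left(x \right)} = - 14 x$ ($Y{\left(x \right)} = x \left(-7\right) \left(2 + 0\right) = - 7 x 2 = - 14 x$)
$\frac{Y{\left(-76 \right)}}{m{\left(577,-126 \right)}} = \frac{\left(-14\right) \left(-76\right)}{\left(-1\right) 577} = \frac{1064}{-577} = 1064 \left(- \frac{1}{577}\right) = - \frac{1064}{577}$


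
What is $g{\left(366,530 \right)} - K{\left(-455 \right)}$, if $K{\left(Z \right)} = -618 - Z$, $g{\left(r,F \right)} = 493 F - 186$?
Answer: $261267$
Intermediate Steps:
$g{\left(r,F \right)} = -186 + 493 F$
$g{\left(366,530 \right)} - K{\left(-455 \right)} = \left(-186 + 493 \cdot 530\right) - \left(-618 - -455\right) = \left(-186 + 261290\right) - \left(-618 + 455\right) = 261104 - -163 = 261104 + 163 = 261267$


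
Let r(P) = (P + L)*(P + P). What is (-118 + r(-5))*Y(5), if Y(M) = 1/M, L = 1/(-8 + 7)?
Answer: -58/5 ≈ -11.600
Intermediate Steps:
L = -1 (L = 1/(-1) = -1)
r(P) = 2*P*(-1 + P) (r(P) = (P - 1)*(P + P) = (-1 + P)*(2*P) = 2*P*(-1 + P))
(-118 + r(-5))*Y(5) = (-118 + 2*(-5)*(-1 - 5))/5 = (-118 + 2*(-5)*(-6))*(⅕) = (-118 + 60)*(⅕) = -58*⅕ = -58/5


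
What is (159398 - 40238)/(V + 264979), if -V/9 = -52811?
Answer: 59580/370139 ≈ 0.16097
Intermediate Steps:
V = 475299 (V = -9*(-52811) = 475299)
(159398 - 40238)/(V + 264979) = (159398 - 40238)/(475299 + 264979) = 119160/740278 = 119160*(1/740278) = 59580/370139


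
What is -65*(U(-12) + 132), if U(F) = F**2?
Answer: -17940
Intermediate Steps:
-65*(U(-12) + 132) = -65*((-12)**2 + 132) = -65*(144 + 132) = -65*276 = -17940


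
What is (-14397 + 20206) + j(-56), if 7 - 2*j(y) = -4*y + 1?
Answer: 5700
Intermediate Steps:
j(y) = 3 + 2*y (j(y) = 7/2 - (-4*y + 1)/2 = 7/2 - (1 - 4*y)/2 = 7/2 + (-½ + 2*y) = 3 + 2*y)
(-14397 + 20206) + j(-56) = (-14397 + 20206) + (3 + 2*(-56)) = 5809 + (3 - 112) = 5809 - 109 = 5700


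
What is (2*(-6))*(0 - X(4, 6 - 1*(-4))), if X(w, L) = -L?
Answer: -120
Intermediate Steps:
(2*(-6))*(0 - X(4, 6 - 1*(-4))) = (2*(-6))*(0 - (-1)*(6 - 1*(-4))) = -12*(0 - (-1)*(6 + 4)) = -12*(0 - (-1)*10) = -12*(0 - 1*(-10)) = -12*(0 + 10) = -12*10 = -120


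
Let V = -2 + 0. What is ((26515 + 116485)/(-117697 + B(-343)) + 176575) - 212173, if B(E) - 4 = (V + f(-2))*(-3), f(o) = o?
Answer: -4189351238/117681 ≈ -35599.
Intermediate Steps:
V = -2
B(E) = 16 (B(E) = 4 + (-2 - 2)*(-3) = 4 - 4*(-3) = 4 + 12 = 16)
((26515 + 116485)/(-117697 + B(-343)) + 176575) - 212173 = ((26515 + 116485)/(-117697 + 16) + 176575) - 212173 = (143000/(-117681) + 176575) - 212173 = (143000*(-1/117681) + 176575) - 212173 = (-143000/117681 + 176575) - 212173 = 20779379575/117681 - 212173 = -4189351238/117681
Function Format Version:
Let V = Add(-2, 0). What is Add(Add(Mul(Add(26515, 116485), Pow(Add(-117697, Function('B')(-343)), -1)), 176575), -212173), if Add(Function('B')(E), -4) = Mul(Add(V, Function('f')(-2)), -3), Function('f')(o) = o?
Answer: Rational(-4189351238, 117681) ≈ -35599.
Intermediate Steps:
V = -2
Function('B')(E) = 16 (Function('B')(E) = Add(4, Mul(Add(-2, -2), -3)) = Add(4, Mul(-4, -3)) = Add(4, 12) = 16)
Add(Add(Mul(Add(26515, 116485), Pow(Add(-117697, Function('B')(-343)), -1)), 176575), -212173) = Add(Add(Mul(Add(26515, 116485), Pow(Add(-117697, 16), -1)), 176575), -212173) = Add(Add(Mul(143000, Pow(-117681, -1)), 176575), -212173) = Add(Add(Mul(143000, Rational(-1, 117681)), 176575), -212173) = Add(Add(Rational(-143000, 117681), 176575), -212173) = Add(Rational(20779379575, 117681), -212173) = Rational(-4189351238, 117681)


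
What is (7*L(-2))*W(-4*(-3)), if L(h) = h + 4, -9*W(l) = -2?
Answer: 28/9 ≈ 3.1111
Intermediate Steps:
W(l) = 2/9 (W(l) = -⅑*(-2) = 2/9)
L(h) = 4 + h
(7*L(-2))*W(-4*(-3)) = (7*(4 - 2))*(2/9) = (7*2)*(2/9) = 14*(2/9) = 28/9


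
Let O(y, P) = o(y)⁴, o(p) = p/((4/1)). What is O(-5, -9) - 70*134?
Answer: -2400655/256 ≈ -9377.6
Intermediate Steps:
o(p) = p/4 (o(p) = p/((4*1)) = p/4)
O(y, P) = y⁴/256 (O(y, P) = (y/4)⁴ = y⁴/256)
O(-5, -9) - 70*134 = (1/256)*(-5)⁴ - 70*134 = (1/256)*625 - 9380 = 625/256 - 9380 = -2400655/256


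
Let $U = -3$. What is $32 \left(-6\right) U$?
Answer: $576$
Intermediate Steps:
$32 \left(-6\right) U = 32 \left(-6\right) \left(-3\right) = \left(-192\right) \left(-3\right) = 576$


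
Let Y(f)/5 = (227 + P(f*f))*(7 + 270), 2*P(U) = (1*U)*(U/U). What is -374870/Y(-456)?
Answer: -74974/28862015 ≈ -0.0025977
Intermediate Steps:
P(U) = U/2 (P(U) = ((1*U)*(U/U))/2 = (U*1)/2 = U/2)
Y(f) = 314395 + 1385*f**2/2 (Y(f) = 5*((227 + (f*f)/2)*(7 + 270)) = 5*((227 + f**2/2)*277) = 5*(62879 + 277*f**2/2) = 314395 + 1385*f**2/2)
-374870/Y(-456) = -374870/(314395 + (1385/2)*(-456)**2) = -374870/(314395 + (1385/2)*207936) = -374870/(314395 + 143995680) = -374870/144310075 = -374870*1/144310075 = -74974/28862015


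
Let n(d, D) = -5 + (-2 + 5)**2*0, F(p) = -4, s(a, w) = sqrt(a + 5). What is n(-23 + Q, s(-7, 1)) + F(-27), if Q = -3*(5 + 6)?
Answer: -9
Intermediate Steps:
s(a, w) = sqrt(5 + a)
Q = -33 (Q = -3*11 = -33)
n(d, D) = -5 (n(d, D) = -5 + 3**2*0 = -5 + 9*0 = -5 + 0 = -5)
n(-23 + Q, s(-7, 1)) + F(-27) = -5 - 4 = -9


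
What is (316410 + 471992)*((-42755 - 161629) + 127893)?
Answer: -60305657382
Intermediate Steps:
(316410 + 471992)*((-42755 - 161629) + 127893) = 788402*(-204384 + 127893) = 788402*(-76491) = -60305657382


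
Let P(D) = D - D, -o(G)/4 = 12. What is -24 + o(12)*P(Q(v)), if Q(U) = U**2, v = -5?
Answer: -24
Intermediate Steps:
o(G) = -48 (o(G) = -4*12 = -48)
P(D) = 0
-24 + o(12)*P(Q(v)) = -24 - 48*0 = -24 + 0 = -24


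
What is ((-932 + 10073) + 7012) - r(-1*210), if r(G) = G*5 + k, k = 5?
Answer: 17198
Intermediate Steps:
r(G) = 5 + 5*G (r(G) = G*5 + 5 = 5*G + 5 = 5 + 5*G)
((-932 + 10073) + 7012) - r(-1*210) = ((-932 + 10073) + 7012) - (5 + 5*(-1*210)) = (9141 + 7012) - (5 + 5*(-210)) = 16153 - (5 - 1050) = 16153 - 1*(-1045) = 16153 + 1045 = 17198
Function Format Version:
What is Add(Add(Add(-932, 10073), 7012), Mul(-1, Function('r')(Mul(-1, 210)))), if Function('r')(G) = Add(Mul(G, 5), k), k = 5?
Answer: 17198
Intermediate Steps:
Function('r')(G) = Add(5, Mul(5, G)) (Function('r')(G) = Add(Mul(G, 5), 5) = Add(Mul(5, G), 5) = Add(5, Mul(5, G)))
Add(Add(Add(-932, 10073), 7012), Mul(-1, Function('r')(Mul(-1, 210)))) = Add(Add(Add(-932, 10073), 7012), Mul(-1, Add(5, Mul(5, Mul(-1, 210))))) = Add(Add(9141, 7012), Mul(-1, Add(5, Mul(5, -210)))) = Add(16153, Mul(-1, Add(5, -1050))) = Add(16153, Mul(-1, -1045)) = Add(16153, 1045) = 17198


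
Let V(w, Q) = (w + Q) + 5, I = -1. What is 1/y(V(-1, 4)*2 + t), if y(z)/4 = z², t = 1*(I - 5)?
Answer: 1/400 ≈ 0.0025000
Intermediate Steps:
V(w, Q) = 5 + Q + w (V(w, Q) = (Q + w) + 5 = 5 + Q + w)
t = -6 (t = 1*(-1 - 5) = 1*(-6) = -6)
y(z) = 4*z²
1/y(V(-1, 4)*2 + t) = 1/(4*((5 + 4 - 1)*2 - 6)²) = 1/(4*(8*2 - 6)²) = 1/(4*(16 - 6)²) = 1/(4*10²) = 1/(4*100) = 1/400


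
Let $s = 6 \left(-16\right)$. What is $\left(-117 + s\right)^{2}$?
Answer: $45369$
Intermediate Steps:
$s = -96$
$\left(-117 + s\right)^{2} = \left(-117 - 96\right)^{2} = \left(-213\right)^{2} = 45369$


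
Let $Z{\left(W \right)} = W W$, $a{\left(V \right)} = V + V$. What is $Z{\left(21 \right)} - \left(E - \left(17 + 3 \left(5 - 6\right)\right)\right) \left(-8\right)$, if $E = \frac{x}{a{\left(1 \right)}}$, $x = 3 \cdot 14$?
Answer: $497$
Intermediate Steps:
$x = 42$
$a{\left(V \right)} = 2 V$
$E = 21$ ($E = \frac{42}{2 \cdot 1} = \frac{42}{2} = 42 \cdot \frac{1}{2} = 21$)
$Z{\left(W \right)} = W^{2}$
$Z{\left(21 \right)} - \left(E - \left(17 + 3 \left(5 - 6\right)\right)\right) \left(-8\right) = 21^{2} - \left(21 - \left(17 + 3 \left(5 - 6\right)\right)\right) \left(-8\right) = 441 - \left(21 - \left(17 + 3 \left(5 - 6\right)\right)\right) \left(-8\right) = 441 - \left(21 - \left(17 + 3 \left(-1\right)\right)\right) \left(-8\right) = 441 - \left(21 - 14\right) \left(-8\right) = 441 - 7 \left(-8\right) = 441 - -56 = 441 + 56 = 497$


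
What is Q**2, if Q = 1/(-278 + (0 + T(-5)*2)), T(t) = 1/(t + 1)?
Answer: 4/310249 ≈ 1.2893e-5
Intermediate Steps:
T(t) = 1/(1 + t)
Q = -2/557 (Q = 1/(-278 + (0 + 2/(1 - 5))) = 1/(-278 + (0 + 2/(-4))) = 1/(-278 + (0 - 1/4*2)) = 1/(-278 + (0 - 1/2)) = 1/(-278 - 1/2) = 1/(-557/2) = -2/557 ≈ -0.0035907)
Q**2 = (-2/557)**2 = 4/310249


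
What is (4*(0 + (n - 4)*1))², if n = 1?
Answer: 144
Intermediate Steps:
(4*(0 + (n - 4)*1))² = (4*(0 + (1 - 4)*1))² = (4*(0 - 3*1))² = (4*(0 - 3))² = (4*(-3))² = (-12)² = 144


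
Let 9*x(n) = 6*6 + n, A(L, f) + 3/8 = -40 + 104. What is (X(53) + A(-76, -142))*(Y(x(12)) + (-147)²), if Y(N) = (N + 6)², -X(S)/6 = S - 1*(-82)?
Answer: -1168148527/72 ≈ -1.6224e+7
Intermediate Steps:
X(S) = -492 - 6*S (X(S) = -6*(S - 1*(-82)) = -6*(S + 82) = -6*(82 + S) = -492 - 6*S)
A(L, f) = 509/8 (A(L, f) = -3/8 + (-40 + 104) = -3/8 + 64 = 509/8)
x(n) = 4 + n/9 (x(n) = (6*6 + n)/9 = (36 + n)/9 = 4 + n/9)
Y(N) = (6 + N)²
(X(53) + A(-76, -142))*(Y(x(12)) + (-147)²) = ((-492 - 6*53) + 509/8)*((6 + (4 + (⅑)*12))² + (-147)²) = ((-492 - 318) + 509/8)*((6 + (4 + 4/3))² + 21609) = (-810 + 509/8)*((6 + 16/3)² + 21609) = -5971*((34/3)² + 21609)/8 = -5971*(1156/9 + 21609)/8 = -5971/8*195637/9 = -1168148527/72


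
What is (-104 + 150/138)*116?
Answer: -274572/23 ≈ -11938.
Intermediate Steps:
(-104 + 150/138)*116 = (-104 + 150*(1/138))*116 = (-104 + 25/23)*116 = -2367/23*116 = -274572/23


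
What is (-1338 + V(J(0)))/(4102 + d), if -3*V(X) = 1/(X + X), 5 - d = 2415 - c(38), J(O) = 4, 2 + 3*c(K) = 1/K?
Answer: -610147/771252 ≈ -0.79111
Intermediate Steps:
c(K) = -⅔ + 1/(3*K)
d = -91605/38 (d = 5 - (2415 - (1 - 2*38)/(3*38)) = 5 - (2415 - (1 - 76)/(3*38)) = 5 - (2415 - (-75)/(3*38)) = 5 - (2415 - 1*(-25/38)) = 5 - (2415 + 25/38) = 5 - 1*91795/38 = 5 - 91795/38 = -91605/38 ≈ -2410.7)
V(X) = -1/(6*X) (V(X) = -1/(3*(X + X)) = -1/(2*X)/3 = -1/(6*X))
(-1338 + V(J(0)))/(4102 + d) = (-1338 - ⅙/4)/(4102 - 91605/38) = (-1338 - ⅙*¼)/(64271/38) = (-1338 - 1/24)*(38/64271) = -32113/24*38/64271 = -610147/771252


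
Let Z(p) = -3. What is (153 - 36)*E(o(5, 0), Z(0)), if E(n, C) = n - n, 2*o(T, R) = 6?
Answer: 0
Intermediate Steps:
o(T, R) = 3 (o(T, R) = (½)*6 = 3)
E(n, C) = 0
(153 - 36)*E(o(5, 0), Z(0)) = (153 - 36)*0 = 117*0 = 0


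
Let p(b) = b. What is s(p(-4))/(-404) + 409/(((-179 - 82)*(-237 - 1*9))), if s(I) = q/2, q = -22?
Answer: 435751/12969612 ≈ 0.033598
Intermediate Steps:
s(I) = -11 (s(I) = -22/2 = -22*1/2 = -11)
s(p(-4))/(-404) + 409/(((-179 - 82)*(-237 - 1*9))) = -11/(-404) + 409/(((-179 - 82)*(-237 - 1*9))) = -11*(-1/404) + 409/((-261*(-237 - 9))) = 11/404 + 409/((-261*(-246))) = 11/404 + 409/64206 = 435751/12969612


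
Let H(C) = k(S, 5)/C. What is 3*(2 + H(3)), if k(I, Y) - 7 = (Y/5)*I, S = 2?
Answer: 15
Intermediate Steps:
k(I, Y) = 7 + I*Y/5 (k(I, Y) = 7 + (Y/5)*I = 7 + I*Y/5)
H(C) = 9/C (H(C) = (7 + (1/5)*2*5)/C = (7 + 2)/C = 9/C)
3*(2 + H(3)) = 3*(2 + 9/3) = 3*(2 + 9*(1/3)) = 3*(2 + 3) = 3*5 = 15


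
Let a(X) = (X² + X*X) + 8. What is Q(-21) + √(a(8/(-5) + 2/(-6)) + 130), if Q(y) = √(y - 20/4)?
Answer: 14*√167/15 + I*√26 ≈ 12.061 + 5.099*I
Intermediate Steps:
a(X) = 8 + 2*X² (a(X) = (X² + X²) + 8 = 2*X² + 8 = 8 + 2*X²)
Q(y) = √(-5 + y) (Q(y) = √(y - 20*¼) = √(y - 5) = √(-5 + y))
Q(-21) + √(a(8/(-5) + 2/(-6)) + 130) = √(-5 - 21) + √((8 + 2*(8/(-5) + 2/(-6))²) + 130) = √(-26) + √((8 + 2*(8*(-⅕) + 2*(-⅙))²) + 130) = I*√26 + √((8 + 2*(-8/5 - ⅓)²) + 130) = I*√26 + √((8 + 2*(-29/15)²) + 130) = I*√26 + √((8 + 2*(841/225)) + 130) = I*√26 + √((8 + 1682/225) + 130) = I*√26 + √(3482/225 + 130) = I*√26 + √(32732/225) = I*√26 + 14*√167/15 = 14*√167/15 + I*√26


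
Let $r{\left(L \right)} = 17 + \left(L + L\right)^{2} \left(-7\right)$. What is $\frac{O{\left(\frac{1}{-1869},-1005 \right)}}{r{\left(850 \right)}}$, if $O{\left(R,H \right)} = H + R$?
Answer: $\frac{1878346}{37809838227} \approx 4.9679 \cdot 10^{-5}$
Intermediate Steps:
$r{\left(L \right)} = 17 - 28 L^{2}$ ($r{\left(L \right)} = 17 + \left(2 L\right)^{2} \left(-7\right) = 17 + 4 L^{2} \left(-7\right) = 17 - 28 L^{2}$)
$\frac{O{\left(\frac{1}{-1869},-1005 \right)}}{r{\left(850 \right)}} = \frac{-1005 + \frac{1}{-1869}}{17 - 28 \cdot 850^{2}} = \frac{-1005 - \frac{1}{1869}}{17 - 20230000} = - \frac{1878346}{1869 \left(17 - 20230000\right)} = - \frac{1878346}{1869 \left(-20229983\right)} = \left(- \frac{1878346}{1869}\right) \left(- \frac{1}{20229983}\right) = \frac{1878346}{37809838227}$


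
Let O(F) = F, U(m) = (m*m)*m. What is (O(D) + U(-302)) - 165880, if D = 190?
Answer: -27709298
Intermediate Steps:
U(m) = m³ (U(m) = m²*m = m³)
(O(D) + U(-302)) - 165880 = (190 + (-302)³) - 165880 = (190 - 27543608) - 165880 = -27543418 - 165880 = -27709298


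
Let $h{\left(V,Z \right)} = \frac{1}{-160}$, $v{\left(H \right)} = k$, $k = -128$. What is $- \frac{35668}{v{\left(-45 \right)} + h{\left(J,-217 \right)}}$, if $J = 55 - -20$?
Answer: $\frac{5706880}{20481} \approx 278.64$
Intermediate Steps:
$v{\left(H \right)} = -128$
$J = 75$ ($J = 55 + 20 = 75$)
$h{\left(V,Z \right)} = - \frac{1}{160}$
$- \frac{35668}{v{\left(-45 \right)} + h{\left(J,-217 \right)}} = - \frac{35668}{-128 - \frac{1}{160}} = - \frac{35668}{- \frac{20481}{160}} = \left(-35668\right) \left(- \frac{160}{20481}\right) = \frac{5706880}{20481}$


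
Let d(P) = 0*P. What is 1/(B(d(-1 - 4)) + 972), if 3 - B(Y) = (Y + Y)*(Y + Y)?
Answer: 1/975 ≈ 0.0010256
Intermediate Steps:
d(P) = 0
B(Y) = 3 - 4*Y² (B(Y) = 3 - (Y + Y)*(Y + Y) = 3 - 2*Y*2*Y = 3 - 4*Y²)
1/(B(d(-1 - 4)) + 972) = 1/((3 - 4*0²) + 972) = 1/((3 - 4*0) + 972) = 1/((3 + 0) + 972) = 1/(3 + 972) = 1/975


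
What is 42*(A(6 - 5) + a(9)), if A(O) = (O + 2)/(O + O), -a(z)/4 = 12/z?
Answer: -161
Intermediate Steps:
a(z) = -48/z
A(O) = (2 + O)/(2*O) (A(O) = (2 + O)/((2*O)) = (2 + O)*(1/(2*O)) = (2 + O)/(2*O))
42*(A(6 - 5) + a(9)) = 42*((2 + (6 - 5))/(2*(6 - 5)) - 48/9) = 42*((1/2)*(2 + 1)/1 - 48*1/9) = 42*((1/2)*1*3 - 16/3) = 42*(3/2 - 16/3) = 42*(-23/6) = -161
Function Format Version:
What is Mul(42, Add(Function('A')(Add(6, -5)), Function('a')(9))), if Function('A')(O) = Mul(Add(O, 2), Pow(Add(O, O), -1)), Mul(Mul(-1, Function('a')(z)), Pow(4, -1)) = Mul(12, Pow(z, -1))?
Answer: -161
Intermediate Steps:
Function('a')(z) = Mul(-48, Pow(z, -1)) (Function('a')(z) = Mul(-4, Mul(12, Pow(z, -1))) = Mul(-48, Pow(z, -1)))
Function('A')(O) = Mul(Rational(1, 2), Pow(O, -1), Add(2, O)) (Function('A')(O) = Mul(Add(2, O), Pow(Mul(2, O), -1)) = Mul(Add(2, O), Mul(Rational(1, 2), Pow(O, -1))) = Mul(Rational(1, 2), Pow(O, -1), Add(2, O)))
Mul(42, Add(Function('A')(Add(6, -5)), Function('a')(9))) = Mul(42, Add(Mul(Rational(1, 2), Pow(Add(6, -5), -1), Add(2, Add(6, -5))), Mul(-48, Pow(9, -1)))) = Mul(42, Add(Mul(Rational(1, 2), Pow(1, -1), Add(2, 1)), Mul(-48, Rational(1, 9)))) = Mul(42, Add(Mul(Rational(1, 2), 1, 3), Rational(-16, 3))) = Mul(42, Add(Rational(3, 2), Rational(-16, 3))) = Mul(42, Rational(-23, 6)) = -161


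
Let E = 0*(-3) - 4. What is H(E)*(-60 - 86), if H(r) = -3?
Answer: 438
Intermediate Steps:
E = -4 (E = 0 - 4 = -4)
H(E)*(-60 - 86) = -3*(-60 - 86) = -3*(-146) = 438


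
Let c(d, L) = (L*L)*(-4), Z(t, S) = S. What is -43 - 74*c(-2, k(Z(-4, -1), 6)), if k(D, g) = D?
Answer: 253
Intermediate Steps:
c(d, L) = -4*L**2 (c(d, L) = L**2*(-4) = -4*L**2)
-43 - 74*c(-2, k(Z(-4, -1), 6)) = -43 - (-296)*(-1)**2 = -43 - (-296) = -43 - 74*(-4) = -43 + 296 = 253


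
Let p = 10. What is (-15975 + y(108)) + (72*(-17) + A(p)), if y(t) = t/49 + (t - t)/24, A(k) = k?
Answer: -842153/49 ≈ -17187.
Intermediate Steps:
y(t) = t/49 (y(t) = t*(1/49) + 0*(1/24) = t/49 + 0 = t/49)
(-15975 + y(108)) + (72*(-17) + A(p)) = (-15975 + (1/49)*108) + (72*(-17) + 10) = (-15975 + 108/49) + (-1224 + 10) = -782667/49 - 1214 = -842153/49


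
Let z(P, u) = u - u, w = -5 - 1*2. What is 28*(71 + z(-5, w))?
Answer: 1988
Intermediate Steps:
w = -7 (w = -5 - 2 = -7)
z(P, u) = 0
28*(71 + z(-5, w)) = 28*(71 + 0) = 28*71 = 1988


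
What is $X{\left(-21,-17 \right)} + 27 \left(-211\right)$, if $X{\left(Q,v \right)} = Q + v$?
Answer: $-5735$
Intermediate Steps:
$X{\left(-21,-17 \right)} + 27 \left(-211\right) = \left(-21 - 17\right) + 27 \left(-211\right) = -38 - 5697 = -5735$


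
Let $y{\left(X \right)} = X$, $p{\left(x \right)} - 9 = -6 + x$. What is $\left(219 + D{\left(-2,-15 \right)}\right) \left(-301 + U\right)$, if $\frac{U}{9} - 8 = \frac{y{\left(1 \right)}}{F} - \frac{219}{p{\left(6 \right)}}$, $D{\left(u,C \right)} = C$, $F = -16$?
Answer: $- \frac{366027}{4} \approx -91507.0$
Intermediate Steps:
$p{\left(x \right)} = 3 + x$ ($p{\left(x \right)} = 9 + \left(-6 + x\right) = 3 + x$)
$U = - \frac{2361}{16}$ ($U = 72 + 9 \left(1 \frac{1}{-16} - \frac{219}{3 + 6}\right) = 72 + 9 \left(1 \left(- \frac{1}{16}\right) - \frac{219}{9}\right) = 72 + 9 \left(- \frac{1}{16} - \frac{73}{3}\right) = 72 + 9 \left(- \frac{1171}{48}\right) = 72 - \frac{3513}{16} = - \frac{2361}{16} \approx -147.56$)
$\left(219 + D{\left(-2,-15 \right)}\right) \left(-301 + U\right) = \left(219 - 15\right) \left(-301 - \frac{2361}{16}\right) = 204 \left(- \frac{7177}{16}\right) = - \frac{366027}{4}$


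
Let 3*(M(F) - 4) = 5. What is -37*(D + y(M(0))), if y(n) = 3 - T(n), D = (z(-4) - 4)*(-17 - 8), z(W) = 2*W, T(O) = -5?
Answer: -11396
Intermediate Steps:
M(F) = 17/3 (M(F) = 4 + (⅓)*5 = 4 + 5/3 = 17/3)
D = 300 (D = (2*(-4) - 4)*(-17 - 8) = (-8 - 4)*(-25) = -12*(-25) = 300)
y(n) = 8 (y(n) = 3 - 1*(-5) = 3 + 5 = 8)
-37*(D + y(M(0))) = -37*(300 + 8) = -37*308 = -11396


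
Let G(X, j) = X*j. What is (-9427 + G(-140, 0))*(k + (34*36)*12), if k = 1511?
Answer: -152707973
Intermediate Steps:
(-9427 + G(-140, 0))*(k + (34*36)*12) = (-9427 - 140*0)*(1511 + (34*36)*12) = (-9427 + 0)*(1511 + 1224*12) = -9427*(1511 + 14688) = -9427*16199 = -152707973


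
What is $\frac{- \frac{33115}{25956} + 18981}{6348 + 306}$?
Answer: $\frac{492637721}{172711224} \approx 2.8524$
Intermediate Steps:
$\frac{- \frac{33115}{25956} + 18981}{6348 + 306} = \frac{\left(-33115\right) \frac{1}{25956} + 18981}{6654} = \left(- \frac{33115}{25956} + 18981\right) \frac{1}{6654} = \frac{492637721}{25956} \cdot \frac{1}{6654} = \frac{492637721}{172711224}$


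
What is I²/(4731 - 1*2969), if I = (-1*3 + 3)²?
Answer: 0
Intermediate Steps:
I = 0 (I = (-3 + 3)² = 0² = 0)
I²/(4731 - 1*2969) = 0²/(4731 - 1*2969) = 0/(4731 - 2969) = 0/1762 = 0*(1/1762) = 0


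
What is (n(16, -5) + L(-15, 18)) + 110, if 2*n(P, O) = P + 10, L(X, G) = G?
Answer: 141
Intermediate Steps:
n(P, O) = 5 + P/2 (n(P, O) = (P + 10)/2 = (10 + P)/2 = 5 + P/2)
(n(16, -5) + L(-15, 18)) + 110 = ((5 + (½)*16) + 18) + 110 = ((5 + 8) + 18) + 110 = (13 + 18) + 110 = 31 + 110 = 141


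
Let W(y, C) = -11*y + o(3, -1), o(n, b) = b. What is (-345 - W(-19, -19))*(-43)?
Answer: 23779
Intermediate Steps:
W(y, C) = -1 - 11*y (W(y, C) = -11*y - 1 = -1 - 11*y)
(-345 - W(-19, -19))*(-43) = (-345 - (-1 - 11*(-19)))*(-43) = (-345 - (-1 + 209))*(-43) = (-345 - 1*208)*(-43) = (-345 - 208)*(-43) = -553*(-43) = 23779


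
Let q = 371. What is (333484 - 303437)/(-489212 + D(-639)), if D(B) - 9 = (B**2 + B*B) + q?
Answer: 30047/327810 ≈ 0.091660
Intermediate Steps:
D(B) = 380 + 2*B**2 (D(B) = 9 + ((B**2 + B*B) + 371) = 9 + ((B**2 + B**2) + 371) = 9 + (2*B**2 + 371) = 9 + (371 + 2*B**2) = 380 + 2*B**2)
(333484 - 303437)/(-489212 + D(-639)) = (333484 - 303437)/(-489212 + (380 + 2*(-639)**2)) = 30047/(-489212 + (380 + 2*408321)) = 30047/(-489212 + (380 + 816642)) = 30047/(-489212 + 817022) = 30047/327810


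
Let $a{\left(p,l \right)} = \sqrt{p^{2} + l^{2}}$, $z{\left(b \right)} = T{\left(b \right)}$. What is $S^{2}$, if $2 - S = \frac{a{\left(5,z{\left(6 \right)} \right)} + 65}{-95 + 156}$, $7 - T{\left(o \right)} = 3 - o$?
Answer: $\frac{3374}{3721} - \frac{570 \sqrt{5}}{3721} \approx 0.56421$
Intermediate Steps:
$T{\left(o \right)} = 4 + o$ ($T{\left(o \right)} = 7 - \left(3 - o\right) = 7 + \left(-3 + o\right) = 4 + o$)
$z{\left(b \right)} = 4 + b$
$a{\left(p,l \right)} = \sqrt{l^{2} + p^{2}}$
$S = \frac{57}{61} - \frac{5 \sqrt{5}}{61}$ ($S = 2 - \frac{\sqrt{\left(4 + 6\right)^{2} + 5^{2}} + 65}{-95 + 156} = 2 - \frac{\sqrt{10^{2} + 25} + 65}{61} = 2 - \left(\sqrt{100 + 25} + 65\right) \frac{1}{61} = 2 - \left(\sqrt{125} + 65\right) \frac{1}{61} = 2 - \left(5 \sqrt{5} + 65\right) \frac{1}{61} = 2 - \left(65 + 5 \sqrt{5}\right) \frac{1}{61} = 2 - \left(\frac{65}{61} + \frac{5 \sqrt{5}}{61}\right) = \frac{57}{61} - \frac{5 \sqrt{5}}{61} \approx 0.75114$)
$S^{2} = \left(\frac{57}{61} - \frac{5 \sqrt{5}}{61}\right)^{2}$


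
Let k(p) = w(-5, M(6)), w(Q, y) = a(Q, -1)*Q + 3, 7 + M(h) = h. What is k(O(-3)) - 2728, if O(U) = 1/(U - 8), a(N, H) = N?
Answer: -2700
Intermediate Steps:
M(h) = -7 + h
w(Q, y) = 3 + Q² (w(Q, y) = Q*Q + 3 = Q² + 3 = 3 + Q²)
O(U) = 1/(-8 + U)
k(p) = 28 (k(p) = 3 + (-5)² = 3 + 25 = 28)
k(O(-3)) - 2728 = 28 - 2728 = -2700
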